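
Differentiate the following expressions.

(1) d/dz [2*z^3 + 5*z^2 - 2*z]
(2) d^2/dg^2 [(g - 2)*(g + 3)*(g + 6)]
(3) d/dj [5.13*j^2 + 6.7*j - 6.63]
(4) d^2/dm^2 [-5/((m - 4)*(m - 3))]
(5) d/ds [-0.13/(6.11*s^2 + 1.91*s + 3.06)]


(1) = 6*z^2 + 10*z - 2
(2) = 6*g + 14
(3) = 10.26*j + 6.7
(4) = 10*(-(m - 4)^2 - (m - 4)*(m - 3) - (m - 3)^2)/((m - 4)^3*(m - 3)^3)
(5) = (1.5886*s + 0.2483)/(6.11*s^2 + 1.91*s + 3.06)^2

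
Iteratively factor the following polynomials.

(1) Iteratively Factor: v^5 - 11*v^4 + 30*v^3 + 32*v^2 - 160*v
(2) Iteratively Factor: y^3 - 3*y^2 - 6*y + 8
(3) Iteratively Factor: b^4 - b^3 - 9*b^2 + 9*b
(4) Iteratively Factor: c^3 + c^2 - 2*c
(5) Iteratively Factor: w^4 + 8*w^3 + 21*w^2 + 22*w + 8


(1) = (v - 4)*(v^4 - 7*v^3 + 2*v^2 + 40*v) = v*(v - 4)*(v^3 - 7*v^2 + 2*v + 40) = v*(v - 5)*(v - 4)*(v^2 - 2*v - 8) = v*(v - 5)*(v - 4)^2*(v + 2)
(2) = (y - 4)*(y^2 + y - 2) = (y - 4)*(y - 1)*(y + 2)
(3) = (b - 3)*(b^3 + 2*b^2 - 3*b) = b*(b - 3)*(b^2 + 2*b - 3) = b*(b - 3)*(b + 3)*(b - 1)
(4) = (c)*(c^2 + c - 2) = c*(c + 2)*(c - 1)
(5) = (w + 1)*(w^3 + 7*w^2 + 14*w + 8) = (w + 1)^2*(w^2 + 6*w + 8) = (w + 1)^2*(w + 4)*(w + 2)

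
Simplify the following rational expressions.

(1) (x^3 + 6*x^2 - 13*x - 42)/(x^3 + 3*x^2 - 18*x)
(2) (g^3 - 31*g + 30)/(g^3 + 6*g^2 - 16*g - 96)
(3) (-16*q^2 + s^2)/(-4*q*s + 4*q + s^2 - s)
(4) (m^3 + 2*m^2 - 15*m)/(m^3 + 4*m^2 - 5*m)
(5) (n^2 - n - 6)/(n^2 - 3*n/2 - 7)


(1) = (x^2 + 9*x + 14)/(x^2 + 6*x)
(2) = (g^2 - 6*g + 5)/(g^2 - 16)
(3) = (4*q + s)/(s - 1)
(4) = (m - 3)/(m - 1)
(5) = (2*n - 6)/(2*n - 7)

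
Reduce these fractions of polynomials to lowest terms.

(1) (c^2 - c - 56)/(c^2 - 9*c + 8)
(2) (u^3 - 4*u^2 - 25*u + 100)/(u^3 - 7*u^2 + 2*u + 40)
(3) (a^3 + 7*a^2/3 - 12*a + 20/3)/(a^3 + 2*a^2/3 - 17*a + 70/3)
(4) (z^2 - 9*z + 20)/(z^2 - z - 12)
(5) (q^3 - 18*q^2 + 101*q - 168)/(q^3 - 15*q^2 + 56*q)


(1) = (c + 7)/(c - 1)
(2) = (u + 5)/(u + 2)
(3) = (3*a - 2)/(3*a - 7)
(4) = (z - 5)/(z + 3)
(5) = (q - 3)/q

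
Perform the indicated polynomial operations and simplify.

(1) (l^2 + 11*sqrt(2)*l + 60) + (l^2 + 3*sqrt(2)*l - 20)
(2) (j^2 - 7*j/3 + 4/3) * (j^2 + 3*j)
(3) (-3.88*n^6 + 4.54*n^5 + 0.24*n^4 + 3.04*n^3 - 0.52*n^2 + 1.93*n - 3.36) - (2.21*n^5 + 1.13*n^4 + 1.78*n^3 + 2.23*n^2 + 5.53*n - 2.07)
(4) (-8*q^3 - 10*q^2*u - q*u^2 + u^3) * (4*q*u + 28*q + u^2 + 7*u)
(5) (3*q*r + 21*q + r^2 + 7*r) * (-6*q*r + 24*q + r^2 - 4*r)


(1) = 2*l^2 + 14*sqrt(2)*l + 40
(2) = j^4 + 2*j^3/3 - 17*j^2/3 + 4*j
(3) = -3.88*n^6 + 2.33*n^5 - 0.89*n^4 + 1.26*n^3 - 2.75*n^2 - 3.6*n - 1.29
(4) = -32*q^4*u - 224*q^4 - 48*q^3*u^2 - 336*q^3*u - 14*q^2*u^3 - 98*q^2*u^2 + 3*q*u^4 + 21*q*u^3 + u^5 + 7*u^4
(5) = -18*q^2*r^2 - 54*q^2*r + 504*q^2 - 3*q*r^3 - 9*q*r^2 + 84*q*r + r^4 + 3*r^3 - 28*r^2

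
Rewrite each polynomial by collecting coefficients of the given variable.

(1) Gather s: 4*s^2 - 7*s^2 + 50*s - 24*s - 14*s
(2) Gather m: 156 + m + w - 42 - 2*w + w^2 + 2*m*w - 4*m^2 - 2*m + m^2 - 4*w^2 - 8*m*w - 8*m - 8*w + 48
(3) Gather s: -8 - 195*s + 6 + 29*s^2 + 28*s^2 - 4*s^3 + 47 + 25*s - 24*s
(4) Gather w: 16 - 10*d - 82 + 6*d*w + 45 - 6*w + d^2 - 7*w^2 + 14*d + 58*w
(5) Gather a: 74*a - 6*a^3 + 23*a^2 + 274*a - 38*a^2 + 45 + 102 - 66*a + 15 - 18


(1) = -3*s^2 + 12*s
(2) = -3*m^2 + m*(-6*w - 9) - 3*w^2 - 9*w + 162
(3) = -4*s^3 + 57*s^2 - 194*s + 45
(4) = d^2 + 4*d - 7*w^2 + w*(6*d + 52) - 21
(5) = -6*a^3 - 15*a^2 + 282*a + 144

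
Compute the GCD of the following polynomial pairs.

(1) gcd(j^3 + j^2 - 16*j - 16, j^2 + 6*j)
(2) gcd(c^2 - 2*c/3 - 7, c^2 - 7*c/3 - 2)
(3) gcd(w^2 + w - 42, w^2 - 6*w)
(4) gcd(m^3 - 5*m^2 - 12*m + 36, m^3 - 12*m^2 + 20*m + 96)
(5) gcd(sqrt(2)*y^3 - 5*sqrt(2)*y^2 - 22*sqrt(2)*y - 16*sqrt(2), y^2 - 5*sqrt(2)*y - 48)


(1) = 1
(2) = gcd((c - 3)*(c + 7/3), (c - 3)*(c + 2/3)) = c - 3
(3) = gcd((w - 6)*(w + 7), w*(w - 6)) = w - 6
(4) = gcd((m - 6)*(m - 2)*(m + 3), (m - 8)*(m - 6)*(m + 2)) = m - 6
(5) = gcd((y - 8)*(y + 2)*(sqrt(2)*y + sqrt(2)), (y - 8*sqrt(2))*(y + 3*sqrt(2))) = 1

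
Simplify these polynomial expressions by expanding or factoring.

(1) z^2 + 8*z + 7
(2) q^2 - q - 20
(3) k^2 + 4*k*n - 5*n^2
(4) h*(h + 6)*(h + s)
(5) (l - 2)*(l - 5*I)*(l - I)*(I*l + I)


(1) = (z + 1)*(z + 7)
(2) = (q - 5)*(q + 4)
(3) = (k - n)*(k + 5*n)
(4) = h^3 + h^2*s + 6*h^2 + 6*h*s
(5) = I*l^4 + 6*l^3 - I*l^3 - 6*l^2 - 7*I*l^2 - 12*l + 5*I*l + 10*I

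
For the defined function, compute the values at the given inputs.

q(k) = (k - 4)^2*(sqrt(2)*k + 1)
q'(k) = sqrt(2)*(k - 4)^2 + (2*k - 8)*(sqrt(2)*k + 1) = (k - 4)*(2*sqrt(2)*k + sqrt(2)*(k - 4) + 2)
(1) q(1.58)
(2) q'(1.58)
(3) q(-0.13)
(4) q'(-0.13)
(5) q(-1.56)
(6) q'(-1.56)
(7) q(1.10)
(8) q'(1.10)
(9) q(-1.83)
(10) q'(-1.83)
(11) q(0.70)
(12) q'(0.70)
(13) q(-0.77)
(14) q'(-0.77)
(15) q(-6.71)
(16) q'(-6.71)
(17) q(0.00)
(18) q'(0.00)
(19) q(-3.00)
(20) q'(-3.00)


(1) = 18.94
(2) = -7.37
(3) = 13.92
(4) = 17.38
(5) = -37.29
(6) = 57.13
(7) = 21.49
(8) = -2.93
(9) = -53.97
(10) = 66.58
(11) = 21.67
(12) = 2.27
(13) = -2.02
(14) = 33.03
(15) = -973.77
(16) = 344.06
(17) = 16.00
(18) = 14.63
(19) = -158.89
(20) = 114.69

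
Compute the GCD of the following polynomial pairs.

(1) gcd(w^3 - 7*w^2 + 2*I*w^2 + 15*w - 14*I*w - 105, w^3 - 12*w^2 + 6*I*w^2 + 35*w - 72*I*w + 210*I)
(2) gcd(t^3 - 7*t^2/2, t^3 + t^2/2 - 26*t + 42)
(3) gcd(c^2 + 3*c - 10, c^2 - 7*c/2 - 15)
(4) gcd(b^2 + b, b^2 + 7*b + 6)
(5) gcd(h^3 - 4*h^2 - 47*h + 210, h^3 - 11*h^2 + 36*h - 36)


(1) = w - 7
(2) = t - 7/2
(3) = gcd((c - 2)*(c + 5), (c - 6)*(c + 5/2)) = 1
(4) = b + 1
(5) = h - 6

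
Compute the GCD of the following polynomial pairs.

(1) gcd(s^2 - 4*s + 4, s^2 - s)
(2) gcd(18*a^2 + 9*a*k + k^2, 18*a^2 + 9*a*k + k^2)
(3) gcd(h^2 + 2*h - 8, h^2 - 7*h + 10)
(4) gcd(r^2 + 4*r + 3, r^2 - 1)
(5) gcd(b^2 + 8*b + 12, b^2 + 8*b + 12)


(1) = 1
(2) = 18*a^2 + 9*a*k + k^2
(3) = gcd((h - 2)*(h + 4), (h - 5)*(h - 2)) = h - 2
(4) = gcd((r + 1)*(r + 3), (r - 1)*(r + 1)) = r + 1
(5) = gcd((b + 2)*(b + 6), (b + 2)*(b + 6)) = b^2 + 8*b + 12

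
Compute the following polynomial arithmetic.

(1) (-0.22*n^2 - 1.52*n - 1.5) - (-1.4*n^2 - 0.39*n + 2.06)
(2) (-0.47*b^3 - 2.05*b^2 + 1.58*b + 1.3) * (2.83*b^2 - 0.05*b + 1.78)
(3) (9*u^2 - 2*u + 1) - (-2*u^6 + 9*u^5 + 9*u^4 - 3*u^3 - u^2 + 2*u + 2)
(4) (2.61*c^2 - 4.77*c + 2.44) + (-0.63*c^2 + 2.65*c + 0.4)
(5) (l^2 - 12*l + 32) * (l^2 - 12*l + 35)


(1) = 1.18*n^2 - 1.13*n - 3.56
(2) = -1.3301*b^5 - 5.778*b^4 + 3.7373*b^3 - 0.049*b^2 + 2.7474*b + 2.314
(3) = 2*u^6 - 9*u^5 - 9*u^4 + 3*u^3 + 10*u^2 - 4*u - 1
(4) = 1.98*c^2 - 2.12*c + 2.84
(5) = l^4 - 24*l^3 + 211*l^2 - 804*l + 1120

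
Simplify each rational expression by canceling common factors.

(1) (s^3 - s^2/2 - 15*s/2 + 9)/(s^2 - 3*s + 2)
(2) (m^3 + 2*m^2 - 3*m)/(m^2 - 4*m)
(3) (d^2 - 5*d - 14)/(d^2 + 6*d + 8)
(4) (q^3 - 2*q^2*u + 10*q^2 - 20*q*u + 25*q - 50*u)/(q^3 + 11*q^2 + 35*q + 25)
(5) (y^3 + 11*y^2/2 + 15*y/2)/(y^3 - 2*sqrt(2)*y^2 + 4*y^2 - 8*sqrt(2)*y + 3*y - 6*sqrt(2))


(1) = (2*s^2 + 3*s - 9)/(2*s - 2)
(2) = (m^2 + 2*m - 3)/(m - 4)
(3) = (d - 7)/(d + 4)
(4) = (q - 2*u)/(q + 1)
(5) = (2*y^2 + 5*y)/(2*y^2 + y*(2 - 4*sqrt(2)) - 4*sqrt(2))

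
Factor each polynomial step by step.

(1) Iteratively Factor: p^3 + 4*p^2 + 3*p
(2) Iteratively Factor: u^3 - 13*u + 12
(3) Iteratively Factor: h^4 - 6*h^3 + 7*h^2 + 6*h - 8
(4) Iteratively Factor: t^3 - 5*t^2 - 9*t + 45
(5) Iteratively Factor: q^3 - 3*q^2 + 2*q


(1) = (p + 3)*(p^2 + p) = (p + 1)*(p + 3)*(p)
(2) = (u + 4)*(u^2 - 4*u + 3) = (u - 3)*(u + 4)*(u - 1)
(3) = (h - 1)*(h^3 - 5*h^2 + 2*h + 8) = (h - 1)*(h + 1)*(h^2 - 6*h + 8) = (h - 2)*(h - 1)*(h + 1)*(h - 4)
(4) = (t - 3)*(t^2 - 2*t - 15) = (t - 5)*(t - 3)*(t + 3)
(5) = (q - 2)*(q^2 - q) = (q - 2)*(q - 1)*(q)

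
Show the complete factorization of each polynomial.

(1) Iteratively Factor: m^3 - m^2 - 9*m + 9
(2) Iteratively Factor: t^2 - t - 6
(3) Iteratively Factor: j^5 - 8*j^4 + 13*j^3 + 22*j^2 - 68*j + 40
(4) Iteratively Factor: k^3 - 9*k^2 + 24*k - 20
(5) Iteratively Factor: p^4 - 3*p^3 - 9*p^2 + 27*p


(1) = (m - 3)*(m^2 + 2*m - 3) = (m - 3)*(m + 3)*(m - 1)
(2) = (t + 2)*(t - 3)
(3) = (j - 2)*(j^4 - 6*j^3 + j^2 + 24*j - 20) = (j - 2)*(j - 1)*(j^3 - 5*j^2 - 4*j + 20) = (j - 2)^2*(j - 1)*(j^2 - 3*j - 10) = (j - 5)*(j - 2)^2*(j - 1)*(j + 2)
(4) = (k - 2)*(k^2 - 7*k + 10) = (k - 2)^2*(k - 5)
(5) = (p - 3)*(p^3 - 9*p) = (p - 3)*(p + 3)*(p^2 - 3*p) = p*(p - 3)*(p + 3)*(p - 3)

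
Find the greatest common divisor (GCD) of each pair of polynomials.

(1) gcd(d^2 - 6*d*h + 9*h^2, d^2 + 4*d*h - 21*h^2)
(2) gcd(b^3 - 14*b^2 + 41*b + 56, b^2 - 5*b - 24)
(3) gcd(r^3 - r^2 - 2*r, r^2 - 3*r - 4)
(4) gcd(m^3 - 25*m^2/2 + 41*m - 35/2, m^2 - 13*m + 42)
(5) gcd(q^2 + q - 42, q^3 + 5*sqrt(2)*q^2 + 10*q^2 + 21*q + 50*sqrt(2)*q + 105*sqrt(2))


(1) = d - 3*h
(2) = b - 8
(3) = r + 1
(4) = m - 7
(5) = gcd((q - 6)*(q + 7), (q + 3)*(q + 7)*(q + 5*sqrt(2))) = q + 7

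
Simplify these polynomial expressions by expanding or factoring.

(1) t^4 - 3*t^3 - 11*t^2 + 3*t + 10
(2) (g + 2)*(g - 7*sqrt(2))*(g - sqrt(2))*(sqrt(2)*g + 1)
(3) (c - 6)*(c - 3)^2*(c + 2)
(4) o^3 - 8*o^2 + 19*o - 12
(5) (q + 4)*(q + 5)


(1) = (t - 5)*(t - 1)*(t + 1)*(t + 2)
(2) = sqrt(2)*g^4 - 15*g^3 + 2*sqrt(2)*g^3 - 30*g^2 + 6*sqrt(2)*g^2 + 14*g + 12*sqrt(2)*g + 28
(3) = c^4 - 10*c^3 + 21*c^2 + 36*c - 108
(4) = (o - 4)*(o - 3)*(o - 1)
(5) = q^2 + 9*q + 20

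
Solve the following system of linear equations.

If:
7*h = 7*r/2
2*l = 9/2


Then:
h = r/2
l = 9/4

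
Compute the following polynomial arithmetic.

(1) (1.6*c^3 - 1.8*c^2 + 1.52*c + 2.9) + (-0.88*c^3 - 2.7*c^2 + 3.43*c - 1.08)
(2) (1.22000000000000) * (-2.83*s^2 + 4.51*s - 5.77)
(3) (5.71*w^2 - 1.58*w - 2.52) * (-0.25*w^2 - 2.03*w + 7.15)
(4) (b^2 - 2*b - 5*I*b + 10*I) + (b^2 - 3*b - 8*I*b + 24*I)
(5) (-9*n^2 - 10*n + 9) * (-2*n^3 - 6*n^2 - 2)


(1) = 0.72*c^3 - 4.5*c^2 + 4.95*c + 1.82
(2) = -3.4526*s^2 + 5.5022*s - 7.0394
(3) = -1.4275*w^4 - 11.1963*w^3 + 44.6639*w^2 - 6.1814*w - 18.018
(4) = 2*b^2 - 5*b - 13*I*b + 34*I
(5) = 18*n^5 + 74*n^4 + 42*n^3 - 36*n^2 + 20*n - 18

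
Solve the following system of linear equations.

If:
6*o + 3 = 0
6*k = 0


Then:
k = 0
o = -1/2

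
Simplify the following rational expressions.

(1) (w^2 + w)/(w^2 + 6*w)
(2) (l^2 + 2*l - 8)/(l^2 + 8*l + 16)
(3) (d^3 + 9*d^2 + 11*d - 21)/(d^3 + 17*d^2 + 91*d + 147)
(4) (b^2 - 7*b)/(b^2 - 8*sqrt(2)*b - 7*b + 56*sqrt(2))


(1) = (w + 1)/(w + 6)
(2) = (l - 2)/(l + 4)
(3) = (d - 1)/(d + 7)
(4) = b/(b - 8*sqrt(2))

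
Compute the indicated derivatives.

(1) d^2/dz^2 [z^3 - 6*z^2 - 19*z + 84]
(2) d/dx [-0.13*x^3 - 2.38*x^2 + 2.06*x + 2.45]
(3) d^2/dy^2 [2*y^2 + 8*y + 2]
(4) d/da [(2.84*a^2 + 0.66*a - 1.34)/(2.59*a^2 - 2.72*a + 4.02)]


(1) = 6*z - 12
(2) = -0.39*x^2 - 4.76*x + 2.06
(3) = 4
(4) = (-9.4342*a^2 + 29.7748*a - 0.9916)/(6.7081*a^4 - 14.0896*a^3 + 28.222*a^2 - 21.8688*a + 16.1604)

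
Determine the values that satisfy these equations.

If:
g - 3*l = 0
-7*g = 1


Then:
g = -1/7
l = -1/21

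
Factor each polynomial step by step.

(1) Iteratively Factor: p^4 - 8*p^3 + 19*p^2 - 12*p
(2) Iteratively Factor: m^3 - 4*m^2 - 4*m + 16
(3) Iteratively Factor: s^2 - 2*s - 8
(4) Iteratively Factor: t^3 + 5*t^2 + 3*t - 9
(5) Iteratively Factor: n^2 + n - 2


(1) = (p - 3)*(p^3 - 5*p^2 + 4*p) = (p - 4)*(p - 3)*(p^2 - p) = (p - 4)*(p - 3)*(p - 1)*(p)
(2) = (m + 2)*(m^2 - 6*m + 8) = (m - 4)*(m + 2)*(m - 2)
(3) = (s + 2)*(s - 4)
(4) = (t - 1)*(t^2 + 6*t + 9) = (t - 1)*(t + 3)*(t + 3)
(5) = (n - 1)*(n + 2)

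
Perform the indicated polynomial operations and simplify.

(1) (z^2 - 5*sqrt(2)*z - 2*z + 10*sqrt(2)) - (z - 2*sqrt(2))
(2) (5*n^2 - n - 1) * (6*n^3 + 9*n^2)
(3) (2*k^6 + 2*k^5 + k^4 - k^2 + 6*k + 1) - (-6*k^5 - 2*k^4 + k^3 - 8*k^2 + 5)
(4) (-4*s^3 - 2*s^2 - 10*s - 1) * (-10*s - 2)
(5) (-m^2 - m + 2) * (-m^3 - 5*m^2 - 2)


(1) = z^2 - 5*sqrt(2)*z - 3*z + 12*sqrt(2)
(2) = 30*n^5 + 39*n^4 - 15*n^3 - 9*n^2
(3) = 2*k^6 + 8*k^5 + 3*k^4 - k^3 + 7*k^2 + 6*k - 4
(4) = 40*s^4 + 28*s^3 + 104*s^2 + 30*s + 2
(5) = m^5 + 6*m^4 + 3*m^3 - 8*m^2 + 2*m - 4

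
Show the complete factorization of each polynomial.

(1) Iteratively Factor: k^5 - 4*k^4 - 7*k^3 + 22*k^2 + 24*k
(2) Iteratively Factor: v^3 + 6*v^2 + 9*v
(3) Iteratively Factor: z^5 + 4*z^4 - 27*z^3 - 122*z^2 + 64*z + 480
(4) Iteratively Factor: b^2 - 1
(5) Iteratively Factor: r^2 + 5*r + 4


(1) = (k - 4)*(k^4 - 7*k^2 - 6*k) = k*(k - 4)*(k^3 - 7*k - 6) = k*(k - 4)*(k + 2)*(k^2 - 2*k - 3) = k*(k - 4)*(k - 3)*(k + 2)*(k + 1)
(2) = (v + 3)*(v^2 + 3*v) = v*(v + 3)*(v + 3)
(3) = (z + 4)*(z^4 - 27*z^2 - 14*z + 120) = (z - 5)*(z + 4)*(z^3 + 5*z^2 - 2*z - 24) = (z - 5)*(z + 4)^2*(z^2 + z - 6) = (z - 5)*(z + 3)*(z + 4)^2*(z - 2)
(4) = (b + 1)*(b - 1)
(5) = (r + 4)*(r + 1)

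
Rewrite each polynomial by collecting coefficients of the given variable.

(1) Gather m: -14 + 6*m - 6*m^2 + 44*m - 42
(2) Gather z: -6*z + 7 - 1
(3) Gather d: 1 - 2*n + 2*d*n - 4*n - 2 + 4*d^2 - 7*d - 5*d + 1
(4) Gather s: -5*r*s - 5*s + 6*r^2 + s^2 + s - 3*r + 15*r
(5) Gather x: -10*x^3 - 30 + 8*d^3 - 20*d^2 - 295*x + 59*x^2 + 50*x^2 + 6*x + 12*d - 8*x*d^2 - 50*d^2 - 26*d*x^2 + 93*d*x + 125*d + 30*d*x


(1) = -6*m^2 + 50*m - 56
(2) = 6 - 6*z
(3) = 4*d^2 + d*(2*n - 12) - 6*n
(4) = 6*r^2 + 12*r + s^2 + s*(-5*r - 4)
(5) = 8*d^3 - 70*d^2 + 137*d - 10*x^3 + x^2*(109 - 26*d) + x*(-8*d^2 + 123*d - 289) - 30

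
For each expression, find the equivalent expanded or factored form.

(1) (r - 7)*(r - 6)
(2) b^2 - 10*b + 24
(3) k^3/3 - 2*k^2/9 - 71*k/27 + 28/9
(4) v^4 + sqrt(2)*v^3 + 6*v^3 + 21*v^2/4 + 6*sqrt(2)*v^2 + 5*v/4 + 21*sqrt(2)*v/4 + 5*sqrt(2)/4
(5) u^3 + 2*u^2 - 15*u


(1) = r^2 - 13*r + 42
(2) = (b - 6)*(b - 4)
(3) = (k/3 + 1)*(k - 7/3)*(k - 4/3)
(4) = (v + 1/2)^2*(v + 5)*(v + sqrt(2))
(5) = u*(u - 3)*(u + 5)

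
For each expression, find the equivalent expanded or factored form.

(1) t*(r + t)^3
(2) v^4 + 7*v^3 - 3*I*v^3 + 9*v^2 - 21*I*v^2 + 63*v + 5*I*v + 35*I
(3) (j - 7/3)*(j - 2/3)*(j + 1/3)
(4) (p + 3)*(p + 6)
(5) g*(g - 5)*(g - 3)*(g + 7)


(1) = r^3*t + 3*r^2*t^2 + 3*r*t^3 + t^4
(2) = (v + 7)*(v - 5*I)*(v + I)^2
(3) = j^3 - 8*j^2/3 + 5*j/9 + 14/27
(4) = p^2 + 9*p + 18
(5) = g^4 - g^3 - 41*g^2 + 105*g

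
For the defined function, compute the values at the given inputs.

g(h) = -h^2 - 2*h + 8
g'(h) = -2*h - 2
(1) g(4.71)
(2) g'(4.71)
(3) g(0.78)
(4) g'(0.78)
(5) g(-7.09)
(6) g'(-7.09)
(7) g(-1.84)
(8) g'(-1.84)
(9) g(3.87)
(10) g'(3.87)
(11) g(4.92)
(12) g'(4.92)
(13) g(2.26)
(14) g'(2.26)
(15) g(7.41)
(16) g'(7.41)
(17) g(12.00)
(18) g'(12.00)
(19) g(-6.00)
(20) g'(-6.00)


(1) = -23.60
(2) = -11.42
(3) = 5.83
(4) = -3.56
(5) = -28.09
(6) = 12.18
(7) = 8.29
(8) = 1.68
(9) = -14.72
(10) = -9.74
(11) = -26.05
(12) = -11.84
(13) = -1.63
(14) = -6.52
(15) = -61.73
(16) = -16.82
(17) = -160.00
(18) = -26.00
(19) = -16.00
(20) = 10.00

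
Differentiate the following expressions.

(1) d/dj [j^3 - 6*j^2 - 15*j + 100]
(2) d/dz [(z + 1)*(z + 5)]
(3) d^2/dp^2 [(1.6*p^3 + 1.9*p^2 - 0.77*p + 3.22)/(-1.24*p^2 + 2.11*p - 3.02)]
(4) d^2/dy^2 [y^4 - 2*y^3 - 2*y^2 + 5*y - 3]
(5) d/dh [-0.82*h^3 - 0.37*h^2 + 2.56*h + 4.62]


(1) = 3*j^2 - 12*j - 15
(2) = 2*z + 6
(3) = (-9.837776*p^3 + 74.157408*p^2 - 54.307968*p - 29.399344)/(1.906624*p^6 - 9.733008*p^5 + 30.492468*p^4 - 56.803099*p^3 + 74.263914*p^2 - 57.732132*p + 27.543608)
(4) = 12*y^2 - 12*y - 4
(5) = -2.46*h^2 - 0.74*h + 2.56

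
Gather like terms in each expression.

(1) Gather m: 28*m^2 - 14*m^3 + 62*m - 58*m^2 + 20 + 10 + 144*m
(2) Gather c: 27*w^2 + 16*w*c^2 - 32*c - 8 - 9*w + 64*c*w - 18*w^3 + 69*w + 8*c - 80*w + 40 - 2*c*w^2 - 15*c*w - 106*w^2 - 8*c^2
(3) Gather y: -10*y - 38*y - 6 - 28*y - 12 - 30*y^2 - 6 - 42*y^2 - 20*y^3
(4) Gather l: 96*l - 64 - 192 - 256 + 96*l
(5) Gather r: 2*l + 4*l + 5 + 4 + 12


(1) = -14*m^3 - 30*m^2 + 206*m + 30
(2) = c^2*(16*w - 8) + c*(-2*w^2 + 49*w - 24) - 18*w^3 - 79*w^2 - 20*w + 32
(3) = -20*y^3 - 72*y^2 - 76*y - 24
(4) = 192*l - 512
(5) = 6*l + 21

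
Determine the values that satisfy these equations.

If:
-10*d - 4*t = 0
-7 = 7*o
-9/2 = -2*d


Then:
d = 9/4
o = -1
t = -45/8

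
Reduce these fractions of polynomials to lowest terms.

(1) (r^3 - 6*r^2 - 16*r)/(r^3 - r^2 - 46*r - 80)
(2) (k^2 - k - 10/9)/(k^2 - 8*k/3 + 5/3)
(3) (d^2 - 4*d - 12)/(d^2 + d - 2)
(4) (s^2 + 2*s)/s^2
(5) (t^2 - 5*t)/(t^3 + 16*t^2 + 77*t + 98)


(1) = r/(r + 5)
(2) = (3*k + 2)/(3*k - 3)
(3) = (d - 6)/(d - 1)
(4) = (s + 2)/s
(5) = (t^2 - 5*t)/(t^3 + 16*t^2 + 77*t + 98)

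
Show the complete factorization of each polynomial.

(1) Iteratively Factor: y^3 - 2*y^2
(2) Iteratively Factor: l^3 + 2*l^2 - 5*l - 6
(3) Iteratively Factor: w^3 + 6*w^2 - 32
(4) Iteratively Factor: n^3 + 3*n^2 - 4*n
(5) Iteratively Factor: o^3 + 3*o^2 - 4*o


(1) = (y)*(y^2 - 2*y) = y*(y - 2)*(y)
(2) = (l + 1)*(l^2 + l - 6) = (l - 2)*(l + 1)*(l + 3)
(3) = (w - 2)*(w^2 + 8*w + 16) = (w - 2)*(w + 4)*(w + 4)
(4) = (n - 1)*(n^2 + 4*n) = n*(n - 1)*(n + 4)
(5) = (o - 1)*(o^2 + 4*o) = o*(o - 1)*(o + 4)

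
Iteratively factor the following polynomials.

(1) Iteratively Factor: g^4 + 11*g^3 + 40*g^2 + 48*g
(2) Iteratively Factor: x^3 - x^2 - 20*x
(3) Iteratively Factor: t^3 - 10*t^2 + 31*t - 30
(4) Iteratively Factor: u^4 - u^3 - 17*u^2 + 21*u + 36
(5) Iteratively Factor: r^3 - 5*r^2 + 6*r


(1) = (g + 4)*(g^3 + 7*g^2 + 12*g) = (g + 3)*(g + 4)*(g^2 + 4*g) = g*(g + 3)*(g + 4)*(g + 4)
(2) = (x)*(x^2 - x - 20) = x*(x - 5)*(x + 4)
(3) = (t - 2)*(t^2 - 8*t + 15) = (t - 5)*(t - 2)*(t - 3)
(4) = (u - 3)*(u^3 + 2*u^2 - 11*u - 12) = (u - 3)*(u + 4)*(u^2 - 2*u - 3) = (u - 3)^2*(u + 4)*(u + 1)
(5) = (r - 3)*(r^2 - 2*r) = r*(r - 3)*(r - 2)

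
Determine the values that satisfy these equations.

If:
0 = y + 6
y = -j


Then:
j = 6
y = -6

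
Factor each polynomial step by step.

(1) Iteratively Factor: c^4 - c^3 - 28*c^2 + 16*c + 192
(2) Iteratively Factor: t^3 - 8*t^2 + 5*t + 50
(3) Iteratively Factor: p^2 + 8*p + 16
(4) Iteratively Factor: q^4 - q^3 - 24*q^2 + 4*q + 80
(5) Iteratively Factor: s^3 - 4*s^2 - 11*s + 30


(1) = (c - 4)*(c^3 + 3*c^2 - 16*c - 48) = (c - 4)*(c + 3)*(c^2 - 16) = (c - 4)*(c + 3)*(c + 4)*(c - 4)
(2) = (t + 2)*(t^2 - 10*t + 25) = (t - 5)*(t + 2)*(t - 5)
(3) = (p + 4)*(p + 4)
(4) = (q - 2)*(q^3 + q^2 - 22*q - 40) = (q - 2)*(q + 4)*(q^2 - 3*q - 10) = (q - 5)*(q - 2)*(q + 4)*(q + 2)
(5) = (s - 2)*(s^2 - 2*s - 15) = (s - 5)*(s - 2)*(s + 3)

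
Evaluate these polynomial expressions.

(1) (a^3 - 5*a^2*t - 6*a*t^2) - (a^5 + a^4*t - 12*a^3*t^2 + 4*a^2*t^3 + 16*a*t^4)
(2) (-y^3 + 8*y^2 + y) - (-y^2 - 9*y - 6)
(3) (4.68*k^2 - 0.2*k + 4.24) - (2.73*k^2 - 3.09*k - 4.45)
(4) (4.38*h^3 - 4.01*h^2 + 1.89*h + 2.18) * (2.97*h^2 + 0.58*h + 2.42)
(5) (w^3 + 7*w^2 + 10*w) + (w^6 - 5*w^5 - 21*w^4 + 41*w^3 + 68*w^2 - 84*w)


(1) = -a^5 - a^4*t + 12*a^3*t^2 + a^3 - 4*a^2*t^3 - 5*a^2*t - 16*a*t^4 - 6*a*t^2
(2) = -y^3 + 9*y^2 + 10*y + 6
(3) = 1.95*k^2 + 2.89*k + 8.69
(4) = 13.0086*h^5 - 9.3693*h^4 + 13.8871*h^3 - 2.1334*h^2 + 5.8382*h + 5.2756
(5) = w^6 - 5*w^5 - 21*w^4 + 42*w^3 + 75*w^2 - 74*w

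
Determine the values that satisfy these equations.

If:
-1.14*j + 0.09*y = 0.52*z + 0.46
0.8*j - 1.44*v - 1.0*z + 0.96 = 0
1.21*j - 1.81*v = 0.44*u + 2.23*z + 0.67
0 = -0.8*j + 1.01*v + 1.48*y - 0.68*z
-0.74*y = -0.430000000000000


Then:
j = -0.94
u = -7.51
v = -0.74
y = 0.58
z = 1.27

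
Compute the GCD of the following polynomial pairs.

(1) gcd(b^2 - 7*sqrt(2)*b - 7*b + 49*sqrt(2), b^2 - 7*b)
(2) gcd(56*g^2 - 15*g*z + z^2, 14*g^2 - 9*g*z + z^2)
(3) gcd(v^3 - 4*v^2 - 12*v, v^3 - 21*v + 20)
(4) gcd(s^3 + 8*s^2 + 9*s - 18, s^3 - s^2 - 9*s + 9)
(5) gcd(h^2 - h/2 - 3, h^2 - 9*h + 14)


(1) = gcd((b - 7)*(b - 7*sqrt(2)), b*(b - 7)) = b - 7
(2) = -7*g + z
(3) = 1
(4) = gcd((s - 1)*(s + 3)*(s + 6), (s - 3)*(s - 1)*(s + 3)) = s^2 + 2*s - 3
(5) = h - 2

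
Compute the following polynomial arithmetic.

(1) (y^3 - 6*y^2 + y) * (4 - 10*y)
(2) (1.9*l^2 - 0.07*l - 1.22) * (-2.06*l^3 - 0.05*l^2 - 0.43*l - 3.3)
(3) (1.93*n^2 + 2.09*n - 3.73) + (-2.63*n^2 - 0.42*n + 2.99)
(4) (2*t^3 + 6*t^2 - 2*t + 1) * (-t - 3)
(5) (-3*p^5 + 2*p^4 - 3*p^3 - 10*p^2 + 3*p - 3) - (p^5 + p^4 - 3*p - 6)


(1) = -10*y^4 + 64*y^3 - 34*y^2 + 4*y
(2) = -3.914*l^5 + 0.0492*l^4 + 1.6997*l^3 - 6.1789*l^2 + 0.7556*l + 4.026
(3) = -0.7*n^2 + 1.67*n - 0.74
(4) = -2*t^4 - 12*t^3 - 16*t^2 + 5*t - 3
(5) = -4*p^5 + p^4 - 3*p^3 - 10*p^2 + 6*p + 3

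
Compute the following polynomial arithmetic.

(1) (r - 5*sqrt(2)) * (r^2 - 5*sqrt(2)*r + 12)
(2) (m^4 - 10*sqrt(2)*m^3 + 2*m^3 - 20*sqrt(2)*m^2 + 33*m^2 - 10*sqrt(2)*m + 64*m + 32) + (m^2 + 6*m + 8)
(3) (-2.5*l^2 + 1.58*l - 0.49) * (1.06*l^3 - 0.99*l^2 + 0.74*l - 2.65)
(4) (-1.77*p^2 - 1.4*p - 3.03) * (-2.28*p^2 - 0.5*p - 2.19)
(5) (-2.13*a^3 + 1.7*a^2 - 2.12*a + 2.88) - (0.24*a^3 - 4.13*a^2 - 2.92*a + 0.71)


(1) = r^3 - 10*sqrt(2)*r^2 + 62*r - 60*sqrt(2)
(2) = m^4 - 10*sqrt(2)*m^3 + 2*m^3 - 20*sqrt(2)*m^2 + 34*m^2 - 10*sqrt(2)*m + 70*m + 40
(3) = -2.65*l^5 + 4.1498*l^4 - 3.9336*l^3 + 8.2793*l^2 - 4.5496*l + 1.2985
(4) = 4.0356*p^4 + 4.077*p^3 + 11.4847*p^2 + 4.581*p + 6.6357
(5) = -2.37*a^3 + 5.83*a^2 + 0.8*a + 2.17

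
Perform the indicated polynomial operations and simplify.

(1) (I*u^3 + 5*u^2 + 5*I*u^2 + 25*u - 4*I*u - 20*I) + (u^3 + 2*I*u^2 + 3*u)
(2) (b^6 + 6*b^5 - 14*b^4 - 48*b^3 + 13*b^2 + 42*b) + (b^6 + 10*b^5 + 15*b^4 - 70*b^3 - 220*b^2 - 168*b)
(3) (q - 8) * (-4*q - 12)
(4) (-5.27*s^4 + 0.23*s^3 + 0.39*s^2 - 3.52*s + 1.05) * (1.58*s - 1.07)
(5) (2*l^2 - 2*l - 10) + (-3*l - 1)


(1) = u^3 + I*u^3 + 5*u^2 + 7*I*u^2 + 28*u - 4*I*u - 20*I
(2) = 2*b^6 + 16*b^5 + b^4 - 118*b^3 - 207*b^2 - 126*b
(3) = -4*q^2 + 20*q + 96
(4) = -8.3266*s^5 + 6.0023*s^4 + 0.3701*s^3 - 5.9789*s^2 + 5.4254*s - 1.1235
(5) = 2*l^2 - 5*l - 11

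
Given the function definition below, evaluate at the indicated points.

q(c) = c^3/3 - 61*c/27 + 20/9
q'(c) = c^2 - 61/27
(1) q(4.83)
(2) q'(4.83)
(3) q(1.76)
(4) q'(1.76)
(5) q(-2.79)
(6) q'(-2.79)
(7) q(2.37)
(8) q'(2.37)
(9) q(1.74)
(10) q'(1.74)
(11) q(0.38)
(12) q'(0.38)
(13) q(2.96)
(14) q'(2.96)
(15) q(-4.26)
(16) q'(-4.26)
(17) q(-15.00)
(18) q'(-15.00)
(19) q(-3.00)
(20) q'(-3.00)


(1) = 28.87
(2) = 21.07
(3) = 0.06
(4) = 0.84
(5) = 1.29
(6) = 5.52
(7) = 1.31
(8) = 3.36
(9) = 0.05
(10) = 0.77
(11) = 1.38
(12) = -2.11
(13) = 4.18
(14) = 6.50
(15) = -13.92
(16) = 15.89
(17) = -1088.89
(18) = 222.74
(19) = 0.00
(20) = 6.74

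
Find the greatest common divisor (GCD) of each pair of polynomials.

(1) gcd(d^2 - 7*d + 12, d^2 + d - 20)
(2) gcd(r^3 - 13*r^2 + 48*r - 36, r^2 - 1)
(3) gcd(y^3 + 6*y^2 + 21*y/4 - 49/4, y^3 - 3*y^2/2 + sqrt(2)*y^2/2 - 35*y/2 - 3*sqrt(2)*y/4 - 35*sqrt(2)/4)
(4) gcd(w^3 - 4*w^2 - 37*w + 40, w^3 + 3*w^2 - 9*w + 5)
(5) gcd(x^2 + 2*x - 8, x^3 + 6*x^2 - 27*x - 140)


(1) = d - 4
(2) = r - 1
(3) = gcd((y - 1)*(y + 7/2)^2, (y - 5)*(y + 7/2)*(y + sqrt(2)/2)) = y + 7/2
(4) = w^2 + 4*w - 5
(5) = gcd((x - 2)*(x + 4), (x - 5)*(x + 4)*(x + 7)) = x + 4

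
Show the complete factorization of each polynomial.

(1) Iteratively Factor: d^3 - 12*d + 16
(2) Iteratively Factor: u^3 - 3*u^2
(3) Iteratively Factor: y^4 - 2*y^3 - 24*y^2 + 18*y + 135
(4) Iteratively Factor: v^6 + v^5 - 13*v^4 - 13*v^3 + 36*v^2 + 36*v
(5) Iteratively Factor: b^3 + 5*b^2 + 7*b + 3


(1) = (d + 4)*(d^2 - 4*d + 4) = (d - 2)*(d + 4)*(d - 2)
(2) = (u)*(u^2 - 3*u) = u^2*(u - 3)
(3) = (y - 3)*(y^3 + y^2 - 21*y - 45) = (y - 5)*(y - 3)*(y^2 + 6*y + 9) = (y - 5)*(y - 3)*(y + 3)*(y + 3)
(4) = (v)*(v^5 + v^4 - 13*v^3 - 13*v^2 + 36*v + 36) = v*(v + 2)*(v^4 - v^3 - 11*v^2 + 9*v + 18) = v*(v + 1)*(v + 2)*(v^3 - 2*v^2 - 9*v + 18) = v*(v - 3)*(v + 1)*(v + 2)*(v^2 + v - 6) = v*(v - 3)*(v - 2)*(v + 1)*(v + 2)*(v + 3)
(5) = (b + 1)*(b^2 + 4*b + 3) = (b + 1)^2*(b + 3)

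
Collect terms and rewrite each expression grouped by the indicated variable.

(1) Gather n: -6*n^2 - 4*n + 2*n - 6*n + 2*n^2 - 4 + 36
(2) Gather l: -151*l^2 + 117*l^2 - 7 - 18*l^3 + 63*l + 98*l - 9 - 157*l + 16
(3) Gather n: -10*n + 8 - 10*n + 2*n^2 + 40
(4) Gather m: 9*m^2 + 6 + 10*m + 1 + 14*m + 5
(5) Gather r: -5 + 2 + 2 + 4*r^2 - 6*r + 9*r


(1) = -4*n^2 - 8*n + 32
(2) = -18*l^3 - 34*l^2 + 4*l
(3) = 2*n^2 - 20*n + 48
(4) = 9*m^2 + 24*m + 12
(5) = 4*r^2 + 3*r - 1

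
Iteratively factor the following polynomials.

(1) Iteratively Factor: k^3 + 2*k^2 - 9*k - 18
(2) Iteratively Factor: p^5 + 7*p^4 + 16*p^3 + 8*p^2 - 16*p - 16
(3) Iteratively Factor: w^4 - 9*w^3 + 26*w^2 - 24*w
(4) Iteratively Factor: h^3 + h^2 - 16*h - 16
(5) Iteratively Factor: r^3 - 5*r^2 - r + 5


(1) = (k - 3)*(k^2 + 5*k + 6) = (k - 3)*(k + 2)*(k + 3)
(2) = (p + 2)*(p^4 + 5*p^3 + 6*p^2 - 4*p - 8) = (p + 2)^2*(p^3 + 3*p^2 - 4) = (p - 1)*(p + 2)^2*(p^2 + 4*p + 4) = (p - 1)*(p + 2)^3*(p + 2)
(3) = (w - 4)*(w^3 - 5*w^2 + 6*w) = w*(w - 4)*(w^2 - 5*w + 6) = w*(w - 4)*(w - 3)*(w - 2)
(4) = (h + 1)*(h^2 - 16) = (h - 4)*(h + 1)*(h + 4)
(5) = (r - 5)*(r^2 - 1) = (r - 5)*(r - 1)*(r + 1)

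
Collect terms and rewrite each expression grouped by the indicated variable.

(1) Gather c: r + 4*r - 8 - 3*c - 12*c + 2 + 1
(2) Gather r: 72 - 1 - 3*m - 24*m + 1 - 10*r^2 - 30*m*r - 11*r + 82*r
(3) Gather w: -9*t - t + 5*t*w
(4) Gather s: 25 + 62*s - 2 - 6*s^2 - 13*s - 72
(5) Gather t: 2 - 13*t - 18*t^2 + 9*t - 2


(1) = -15*c + 5*r - 5
(2) = -27*m - 10*r^2 + r*(71 - 30*m) + 72
(3) = 5*t*w - 10*t
(4) = -6*s^2 + 49*s - 49
(5) = -18*t^2 - 4*t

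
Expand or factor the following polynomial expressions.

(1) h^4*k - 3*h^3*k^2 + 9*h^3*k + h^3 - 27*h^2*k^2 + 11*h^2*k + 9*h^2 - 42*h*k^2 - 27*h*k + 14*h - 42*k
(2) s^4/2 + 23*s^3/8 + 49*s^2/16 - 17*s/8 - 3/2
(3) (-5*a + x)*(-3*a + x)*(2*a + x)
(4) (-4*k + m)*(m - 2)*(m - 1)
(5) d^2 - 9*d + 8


(1) = (h + 2)*(h + 7)*(h - 3*k)*(h*k + 1)
(2) = (s/2 + 1)*(s - 3/4)*(s + 1/2)*(s + 4)
(3) = 30*a^3 - a^2*x - 6*a*x^2 + x^3
(4) = -4*k*m^2 + 12*k*m - 8*k + m^3 - 3*m^2 + 2*m
(5) = (d - 8)*(d - 1)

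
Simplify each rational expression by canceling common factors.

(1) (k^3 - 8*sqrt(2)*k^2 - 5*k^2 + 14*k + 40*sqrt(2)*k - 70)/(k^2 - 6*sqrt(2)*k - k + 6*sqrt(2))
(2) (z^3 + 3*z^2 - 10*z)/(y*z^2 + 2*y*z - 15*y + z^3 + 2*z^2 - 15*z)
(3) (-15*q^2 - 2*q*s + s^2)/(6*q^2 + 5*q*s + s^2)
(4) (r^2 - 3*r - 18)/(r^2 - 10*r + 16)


(1) = (k^3 + k^2*(-8*sqrt(2) - 5) + k*(14 + 40*sqrt(2)) - 70)/(k^2 + k*(-6*sqrt(2) - 1) + 6*sqrt(2))
(2) = (z^2 - 2*z)/(y*z - 3*y + z^2 - 3*z)
(3) = (-5*q + s)/(2*q + s)
(4) = (r^2 - 3*r - 18)/(r^2 - 10*r + 16)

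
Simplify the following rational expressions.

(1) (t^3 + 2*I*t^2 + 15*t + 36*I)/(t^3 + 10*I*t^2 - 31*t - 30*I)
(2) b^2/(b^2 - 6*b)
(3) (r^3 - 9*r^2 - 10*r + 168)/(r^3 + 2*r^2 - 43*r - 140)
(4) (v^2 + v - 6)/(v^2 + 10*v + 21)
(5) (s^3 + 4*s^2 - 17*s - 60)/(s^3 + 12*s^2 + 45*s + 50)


(1) = (t^2 - I*t + 12)/(t^2 + 7*I*t - 10)
(2) = b/(b - 6)
(3) = (r - 6)/(r + 5)
(4) = (v - 2)/(v + 7)
(5) = (s^2 - s - 12)/(s^2 + 7*s + 10)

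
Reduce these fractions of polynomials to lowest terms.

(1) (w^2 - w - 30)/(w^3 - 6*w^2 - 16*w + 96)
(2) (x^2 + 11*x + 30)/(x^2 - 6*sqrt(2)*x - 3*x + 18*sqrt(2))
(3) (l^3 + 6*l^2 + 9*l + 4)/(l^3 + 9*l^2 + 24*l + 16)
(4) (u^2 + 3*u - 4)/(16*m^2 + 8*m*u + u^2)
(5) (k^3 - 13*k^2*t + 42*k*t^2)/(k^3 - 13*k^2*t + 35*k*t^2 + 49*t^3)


(1) = (w + 5)/(w^2 - 16)
(2) = (x^2 + 11*x + 30)/(x^2 + x*(-6*sqrt(2) - 3) + 18*sqrt(2))
(3) = (l + 1)/(l + 4)
(4) = (u^2 + 3*u - 4)/(16*m^2 + 8*m*u + u^2)
(5) = (-k^2 + 6*k*t)/(-k^2 + 6*k*t + 7*t^2)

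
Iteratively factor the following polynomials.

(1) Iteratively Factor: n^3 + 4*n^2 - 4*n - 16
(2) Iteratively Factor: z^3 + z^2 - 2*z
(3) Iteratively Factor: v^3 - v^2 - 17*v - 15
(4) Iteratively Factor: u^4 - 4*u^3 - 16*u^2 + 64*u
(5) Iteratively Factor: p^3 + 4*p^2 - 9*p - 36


(1) = (n - 2)*(n^2 + 6*n + 8) = (n - 2)*(n + 2)*(n + 4)
(2) = (z + 2)*(z^2 - z) = z*(z + 2)*(z - 1)
(3) = (v + 3)*(v^2 - 4*v - 5) = (v + 1)*(v + 3)*(v - 5)
(4) = (u)*(u^3 - 4*u^2 - 16*u + 64) = u*(u - 4)*(u^2 - 16) = u*(u - 4)^2*(u + 4)
(5) = (p - 3)*(p^2 + 7*p + 12) = (p - 3)*(p + 3)*(p + 4)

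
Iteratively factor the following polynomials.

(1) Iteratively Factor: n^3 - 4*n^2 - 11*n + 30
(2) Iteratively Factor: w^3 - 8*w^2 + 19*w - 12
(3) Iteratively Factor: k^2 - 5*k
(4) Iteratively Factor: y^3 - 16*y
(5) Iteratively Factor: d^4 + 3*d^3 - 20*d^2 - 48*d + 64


(1) = (n - 2)*(n^2 - 2*n - 15) = (n - 2)*(n + 3)*(n - 5)
(2) = (w - 3)*(w^2 - 5*w + 4) = (w - 4)*(w - 3)*(w - 1)
(3) = (k - 5)*(k)
(4) = (y + 4)*(y^2 - 4*y) = y*(y + 4)*(y - 4)
(5) = (d - 4)*(d^3 + 7*d^2 + 8*d - 16) = (d - 4)*(d + 4)*(d^2 + 3*d - 4) = (d - 4)*(d + 4)^2*(d - 1)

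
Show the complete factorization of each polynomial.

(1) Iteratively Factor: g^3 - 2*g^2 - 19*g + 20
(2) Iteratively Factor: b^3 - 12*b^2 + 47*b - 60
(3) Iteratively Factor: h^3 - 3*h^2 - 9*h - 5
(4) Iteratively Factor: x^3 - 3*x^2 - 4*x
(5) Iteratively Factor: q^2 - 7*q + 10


(1) = (g - 1)*(g^2 - g - 20) = (g - 1)*(g + 4)*(g - 5)
(2) = (b - 4)*(b^2 - 8*b + 15) = (b - 4)*(b - 3)*(b - 5)
(3) = (h - 5)*(h^2 + 2*h + 1) = (h - 5)*(h + 1)*(h + 1)
(4) = (x)*(x^2 - 3*x - 4) = x*(x - 4)*(x + 1)
(5) = (q - 5)*(q - 2)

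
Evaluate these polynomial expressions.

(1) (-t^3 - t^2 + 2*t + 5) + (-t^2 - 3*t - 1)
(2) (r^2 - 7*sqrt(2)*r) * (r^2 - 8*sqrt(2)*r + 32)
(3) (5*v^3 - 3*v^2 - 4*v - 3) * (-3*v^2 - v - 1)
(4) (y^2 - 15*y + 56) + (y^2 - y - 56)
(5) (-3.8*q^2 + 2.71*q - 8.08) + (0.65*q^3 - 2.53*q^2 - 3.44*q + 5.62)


(1) = -t^3 - 2*t^2 - t + 4
(2) = r^4 - 15*sqrt(2)*r^3 + 144*r^2 - 224*sqrt(2)*r
(3) = -15*v^5 + 4*v^4 + 10*v^3 + 16*v^2 + 7*v + 3
(4) = 2*y^2 - 16*y
(5) = 0.65*q^3 - 6.33*q^2 - 0.73*q - 2.46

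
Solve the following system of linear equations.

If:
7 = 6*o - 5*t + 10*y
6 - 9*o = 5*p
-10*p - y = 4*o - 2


Then:
o = y/14 + 5/7
p = -9*y/70 - 3/35
t = 73*y/35 - 19/35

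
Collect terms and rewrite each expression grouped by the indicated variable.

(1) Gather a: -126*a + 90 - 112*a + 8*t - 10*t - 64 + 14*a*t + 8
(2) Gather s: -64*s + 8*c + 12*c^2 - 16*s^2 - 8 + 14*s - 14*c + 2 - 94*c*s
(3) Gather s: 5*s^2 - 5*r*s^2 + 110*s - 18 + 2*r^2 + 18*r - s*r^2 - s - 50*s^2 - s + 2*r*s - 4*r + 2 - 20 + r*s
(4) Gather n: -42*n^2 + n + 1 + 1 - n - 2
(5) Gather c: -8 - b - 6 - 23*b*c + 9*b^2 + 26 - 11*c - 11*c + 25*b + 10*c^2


(1) = a*(14*t - 238) - 2*t + 34
(2) = 12*c^2 - 6*c - 16*s^2 + s*(-94*c - 50) - 6
(3) = 2*r^2 + 14*r + s^2*(-5*r - 45) + s*(-r^2 + 3*r + 108) - 36
(4) = -42*n^2
(5) = 9*b^2 + 24*b + 10*c^2 + c*(-23*b - 22) + 12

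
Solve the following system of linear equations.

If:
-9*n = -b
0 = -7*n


Then:
b = 0
n = 0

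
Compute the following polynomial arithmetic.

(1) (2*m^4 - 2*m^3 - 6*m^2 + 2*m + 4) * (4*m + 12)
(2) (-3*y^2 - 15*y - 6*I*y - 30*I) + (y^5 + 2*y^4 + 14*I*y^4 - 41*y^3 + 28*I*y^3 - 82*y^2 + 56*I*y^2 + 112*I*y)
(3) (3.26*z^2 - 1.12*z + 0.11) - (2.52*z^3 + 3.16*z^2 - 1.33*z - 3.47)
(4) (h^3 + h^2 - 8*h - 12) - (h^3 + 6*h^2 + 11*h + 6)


(1) = 8*m^5 + 16*m^4 - 48*m^3 - 64*m^2 + 40*m + 48
(2) = y^5 + 2*y^4 + 14*I*y^4 - 41*y^3 + 28*I*y^3 - 85*y^2 + 56*I*y^2 - 15*y + 106*I*y - 30*I
(3) = -2.52*z^3 + 0.1*z^2 + 0.21*z + 3.58
(4) = -5*h^2 - 19*h - 18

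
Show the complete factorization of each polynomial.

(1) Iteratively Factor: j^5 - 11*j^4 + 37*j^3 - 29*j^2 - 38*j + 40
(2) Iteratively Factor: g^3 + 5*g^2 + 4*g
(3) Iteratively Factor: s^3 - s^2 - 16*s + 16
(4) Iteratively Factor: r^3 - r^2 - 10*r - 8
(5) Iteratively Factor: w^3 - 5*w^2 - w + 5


(1) = (j - 2)*(j^4 - 9*j^3 + 19*j^2 + 9*j - 20) = (j - 2)*(j - 1)*(j^3 - 8*j^2 + 11*j + 20) = (j - 4)*(j - 2)*(j - 1)*(j^2 - 4*j - 5) = (j - 5)*(j - 4)*(j - 2)*(j - 1)*(j + 1)
(2) = (g)*(g^2 + 5*g + 4) = g*(g + 1)*(g + 4)
(3) = (s + 4)*(s^2 - 5*s + 4) = (s - 1)*(s + 4)*(s - 4)
(4) = (r - 4)*(r^2 + 3*r + 2) = (r - 4)*(r + 1)*(r + 2)
(5) = (w + 1)*(w^2 - 6*w + 5) = (w - 5)*(w + 1)*(w - 1)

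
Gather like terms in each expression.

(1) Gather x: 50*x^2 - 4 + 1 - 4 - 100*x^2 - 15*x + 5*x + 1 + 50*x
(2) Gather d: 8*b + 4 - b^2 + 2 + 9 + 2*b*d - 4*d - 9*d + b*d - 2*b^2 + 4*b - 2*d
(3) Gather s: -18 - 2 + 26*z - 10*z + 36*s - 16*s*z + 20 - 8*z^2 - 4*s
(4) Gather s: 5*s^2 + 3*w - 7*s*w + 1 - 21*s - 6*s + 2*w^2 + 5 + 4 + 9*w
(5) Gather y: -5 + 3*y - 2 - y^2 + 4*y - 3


(1) = -50*x^2 + 40*x - 6
(2) = -3*b^2 + 12*b + d*(3*b - 15) + 15
(3) = s*(32 - 16*z) - 8*z^2 + 16*z
(4) = 5*s^2 + s*(-7*w - 27) + 2*w^2 + 12*w + 10
(5) = -y^2 + 7*y - 10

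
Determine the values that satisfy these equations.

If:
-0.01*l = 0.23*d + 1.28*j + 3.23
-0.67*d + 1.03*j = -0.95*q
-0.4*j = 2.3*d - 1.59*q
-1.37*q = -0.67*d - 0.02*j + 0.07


Then:
d = -0.06
j = 0.03
l = -325.97
q = -0.08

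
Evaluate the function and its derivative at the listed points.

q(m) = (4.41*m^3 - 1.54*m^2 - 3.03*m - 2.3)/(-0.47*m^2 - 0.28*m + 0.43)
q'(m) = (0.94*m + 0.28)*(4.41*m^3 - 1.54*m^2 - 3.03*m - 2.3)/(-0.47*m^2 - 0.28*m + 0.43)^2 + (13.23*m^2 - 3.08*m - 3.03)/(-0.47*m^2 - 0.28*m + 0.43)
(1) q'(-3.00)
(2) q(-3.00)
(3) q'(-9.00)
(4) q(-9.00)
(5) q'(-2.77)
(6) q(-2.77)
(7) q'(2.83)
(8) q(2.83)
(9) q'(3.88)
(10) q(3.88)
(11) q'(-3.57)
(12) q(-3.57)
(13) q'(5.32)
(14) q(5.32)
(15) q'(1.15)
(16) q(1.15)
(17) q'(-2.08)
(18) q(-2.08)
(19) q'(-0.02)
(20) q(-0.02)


(1) = -5.76
(2) = 42.61
(3) = -9.23
(4) = 94.38
(5) = -4.48
(6) = 41.43
(7) = -9.58
(8) = -18.60
(9) = -9.35
(10) = -28.50
(11) = -7.40
(12) = 46.43
(13) = -9.31
(14) = -41.92
(15) = -27.02
(16) = 2.17
(17) = 8.68
(18) = 41.47
(19) = -9.89
(20) = -5.14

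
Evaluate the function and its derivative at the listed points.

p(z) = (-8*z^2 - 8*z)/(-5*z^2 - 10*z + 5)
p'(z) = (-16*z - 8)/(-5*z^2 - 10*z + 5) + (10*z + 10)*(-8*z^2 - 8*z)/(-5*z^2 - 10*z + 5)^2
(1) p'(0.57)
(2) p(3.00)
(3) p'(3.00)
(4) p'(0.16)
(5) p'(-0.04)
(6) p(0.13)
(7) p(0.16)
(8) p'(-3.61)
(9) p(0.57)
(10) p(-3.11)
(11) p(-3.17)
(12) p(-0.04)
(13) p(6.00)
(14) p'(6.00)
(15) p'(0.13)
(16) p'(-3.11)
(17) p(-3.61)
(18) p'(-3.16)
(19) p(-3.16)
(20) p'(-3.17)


(1) = -13.44
(2) = 1.37
(3) = 0.02
(4) = -4.84
(5) = -1.26
(6) = -0.33
(7) = -0.45
(8) = 1.33
(9) = 3.08
(10) = 4.28
(11) = 4.06
(12) = 0.06
(13) = 1.43
(14) = 0.02
(15) = -3.80
(16) = 3.96
(17) = 3.13
(18) = 3.45
(19) = 4.10
(20) = 3.36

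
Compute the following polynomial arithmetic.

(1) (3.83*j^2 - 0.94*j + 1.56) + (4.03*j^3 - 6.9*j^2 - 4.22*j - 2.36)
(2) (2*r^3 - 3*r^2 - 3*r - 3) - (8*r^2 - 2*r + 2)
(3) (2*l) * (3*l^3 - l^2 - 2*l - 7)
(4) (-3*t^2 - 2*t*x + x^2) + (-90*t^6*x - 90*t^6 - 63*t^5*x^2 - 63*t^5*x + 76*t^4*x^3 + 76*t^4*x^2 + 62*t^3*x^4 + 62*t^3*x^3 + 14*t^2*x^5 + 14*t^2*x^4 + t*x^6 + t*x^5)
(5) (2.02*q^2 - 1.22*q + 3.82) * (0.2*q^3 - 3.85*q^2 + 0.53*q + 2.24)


(1) = 4.03*j^3 - 3.07*j^2 - 5.16*j - 0.8
(2) = 2*r^3 - 11*r^2 - r - 5
(3) = 6*l^4 - 2*l^3 - 4*l^2 - 14*l
(4) = -90*t^6*x - 90*t^6 - 63*t^5*x^2 - 63*t^5*x + 76*t^4*x^3 + 76*t^4*x^2 + 62*t^3*x^4 + 62*t^3*x^3 + 14*t^2*x^5 + 14*t^2*x^4 - 3*t^2 + t*x^6 + t*x^5 - 2*t*x + x^2
(5) = 0.404*q^5 - 8.021*q^4 + 6.5316*q^3 - 10.8288*q^2 - 0.7082*q + 8.5568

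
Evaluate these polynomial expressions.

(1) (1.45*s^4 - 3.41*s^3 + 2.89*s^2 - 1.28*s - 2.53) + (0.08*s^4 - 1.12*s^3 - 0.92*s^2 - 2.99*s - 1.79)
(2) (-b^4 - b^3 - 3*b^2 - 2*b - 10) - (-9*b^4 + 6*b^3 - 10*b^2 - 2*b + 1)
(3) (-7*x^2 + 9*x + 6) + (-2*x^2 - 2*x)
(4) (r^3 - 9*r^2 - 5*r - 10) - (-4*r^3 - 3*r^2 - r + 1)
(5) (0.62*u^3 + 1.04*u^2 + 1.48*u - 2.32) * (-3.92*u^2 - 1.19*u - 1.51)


(1) = 1.53*s^4 - 4.53*s^3 + 1.97*s^2 - 4.27*s - 4.32
(2) = 8*b^4 - 7*b^3 + 7*b^2 - 11
(3) = -9*x^2 + 7*x + 6
(4) = 5*r^3 - 6*r^2 - 4*r - 11
(5) = -2.4304*u^5 - 4.8146*u^4 - 7.9754*u^3 + 5.7628*u^2 + 0.526*u + 3.5032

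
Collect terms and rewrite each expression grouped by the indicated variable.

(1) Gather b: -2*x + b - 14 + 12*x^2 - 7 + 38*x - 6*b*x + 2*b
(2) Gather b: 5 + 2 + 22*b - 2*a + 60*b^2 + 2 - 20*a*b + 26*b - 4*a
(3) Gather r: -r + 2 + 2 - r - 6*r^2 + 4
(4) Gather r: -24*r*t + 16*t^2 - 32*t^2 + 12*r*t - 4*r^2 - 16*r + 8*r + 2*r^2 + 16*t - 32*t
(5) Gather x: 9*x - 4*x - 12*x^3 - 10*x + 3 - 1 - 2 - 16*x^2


(1) = b*(3 - 6*x) + 12*x^2 + 36*x - 21
(2) = -6*a + 60*b^2 + b*(48 - 20*a) + 9
(3) = -6*r^2 - 2*r + 8
(4) = -2*r^2 + r*(-12*t - 8) - 16*t^2 - 16*t
(5) = -12*x^3 - 16*x^2 - 5*x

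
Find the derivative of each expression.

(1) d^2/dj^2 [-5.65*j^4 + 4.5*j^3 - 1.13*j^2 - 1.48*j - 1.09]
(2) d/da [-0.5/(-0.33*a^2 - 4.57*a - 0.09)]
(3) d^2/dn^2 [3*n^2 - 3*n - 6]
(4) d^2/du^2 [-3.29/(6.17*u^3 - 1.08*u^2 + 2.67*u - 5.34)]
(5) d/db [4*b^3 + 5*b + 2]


(1) = -67.8*j^2 + 27.0*j - 2.26
(2) = (-0.33*a - 2.285)/(0.33*a^2 + 4.57*a + 0.09)^2
(3) = 6
(4) = ((121.7958*u - 7.1064)*(6.17*u^3 - 1.08*u^2 + 2.67*u - 5.34) - 3.29*(18.51*u^2 - 2.16*u + 2.67)*(37.02*u^2 - 4.32*u + 5.34))/(6.17*u^3 - 1.08*u^2 + 2.67*u - 5.34)^3
(5) = 12*b^2 + 5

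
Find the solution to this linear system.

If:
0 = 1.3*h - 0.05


Then:
h = 0.04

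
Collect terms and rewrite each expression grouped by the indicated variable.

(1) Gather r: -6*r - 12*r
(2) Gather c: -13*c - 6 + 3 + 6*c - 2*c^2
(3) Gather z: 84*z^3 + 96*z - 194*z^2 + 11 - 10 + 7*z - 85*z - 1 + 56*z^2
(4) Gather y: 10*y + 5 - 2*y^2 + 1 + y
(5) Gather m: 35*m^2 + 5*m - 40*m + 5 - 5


(1) = -18*r
(2) = -2*c^2 - 7*c - 3
(3) = 84*z^3 - 138*z^2 + 18*z
(4) = -2*y^2 + 11*y + 6
(5) = 35*m^2 - 35*m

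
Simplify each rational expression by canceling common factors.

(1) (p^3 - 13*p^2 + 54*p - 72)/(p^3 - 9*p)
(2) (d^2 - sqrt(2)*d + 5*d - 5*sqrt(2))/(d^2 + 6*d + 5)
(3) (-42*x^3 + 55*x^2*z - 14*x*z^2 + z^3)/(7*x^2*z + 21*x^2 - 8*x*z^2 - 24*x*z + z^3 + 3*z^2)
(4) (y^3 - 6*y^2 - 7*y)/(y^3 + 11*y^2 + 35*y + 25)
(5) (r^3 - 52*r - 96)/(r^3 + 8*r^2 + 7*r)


(1) = (p^2 - 10*p + 24)/(p^2 + 3*p)
(2) = (d - sqrt(2))/(d + 1)
(3) = (-6*x + z)/(z + 3)
(4) = (y^2 - 7*y)/(y^2 + 10*y + 25)
(5) = (r^3 - 52*r - 96)/(r^3 + 8*r^2 + 7*r)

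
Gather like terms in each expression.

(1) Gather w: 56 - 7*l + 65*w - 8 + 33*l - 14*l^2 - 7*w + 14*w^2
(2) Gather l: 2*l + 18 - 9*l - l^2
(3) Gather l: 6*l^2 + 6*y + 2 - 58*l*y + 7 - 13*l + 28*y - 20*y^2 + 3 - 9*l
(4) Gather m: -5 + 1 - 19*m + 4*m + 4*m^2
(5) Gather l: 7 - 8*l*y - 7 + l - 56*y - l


(1) = -14*l^2 + 26*l + 14*w^2 + 58*w + 48
(2) = -l^2 - 7*l + 18
(3) = 6*l^2 + l*(-58*y - 22) - 20*y^2 + 34*y + 12
(4) = 4*m^2 - 15*m - 4
(5) = -8*l*y - 56*y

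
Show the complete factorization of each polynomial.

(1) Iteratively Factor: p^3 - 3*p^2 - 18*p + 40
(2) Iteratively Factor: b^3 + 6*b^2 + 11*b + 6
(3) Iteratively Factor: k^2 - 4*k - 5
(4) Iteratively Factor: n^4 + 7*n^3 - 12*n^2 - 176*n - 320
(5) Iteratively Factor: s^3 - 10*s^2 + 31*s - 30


(1) = (p + 4)*(p^2 - 7*p + 10) = (p - 2)*(p + 4)*(p - 5)
(2) = (b + 2)*(b^2 + 4*b + 3) = (b + 2)*(b + 3)*(b + 1)
(3) = (k - 5)*(k + 1)
(4) = (n - 5)*(n^3 + 12*n^2 + 48*n + 64) = (n - 5)*(n + 4)*(n^2 + 8*n + 16) = (n - 5)*(n + 4)^2*(n + 4)
(5) = (s - 3)*(s^2 - 7*s + 10) = (s - 5)*(s - 3)*(s - 2)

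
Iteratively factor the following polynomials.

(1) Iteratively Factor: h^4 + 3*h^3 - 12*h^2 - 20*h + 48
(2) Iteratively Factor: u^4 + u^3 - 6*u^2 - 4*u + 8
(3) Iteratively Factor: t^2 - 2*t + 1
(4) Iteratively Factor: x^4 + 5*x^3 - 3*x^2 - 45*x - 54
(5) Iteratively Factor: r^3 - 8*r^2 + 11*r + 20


(1) = (h - 2)*(h^3 + 5*h^2 - 2*h - 24) = (h - 2)*(h + 4)*(h^2 + h - 6) = (h - 2)*(h + 3)*(h + 4)*(h - 2)
(2) = (u + 2)*(u^3 - u^2 - 4*u + 4) = (u + 2)^2*(u^2 - 3*u + 2) = (u - 2)*(u + 2)^2*(u - 1)
(3) = (t - 1)*(t - 1)
(4) = (x + 3)*(x^3 + 2*x^2 - 9*x - 18) = (x + 2)*(x + 3)*(x^2 - 9) = (x + 2)*(x + 3)^2*(x - 3)
(5) = (r - 5)*(r^2 - 3*r - 4) = (r - 5)*(r - 4)*(r + 1)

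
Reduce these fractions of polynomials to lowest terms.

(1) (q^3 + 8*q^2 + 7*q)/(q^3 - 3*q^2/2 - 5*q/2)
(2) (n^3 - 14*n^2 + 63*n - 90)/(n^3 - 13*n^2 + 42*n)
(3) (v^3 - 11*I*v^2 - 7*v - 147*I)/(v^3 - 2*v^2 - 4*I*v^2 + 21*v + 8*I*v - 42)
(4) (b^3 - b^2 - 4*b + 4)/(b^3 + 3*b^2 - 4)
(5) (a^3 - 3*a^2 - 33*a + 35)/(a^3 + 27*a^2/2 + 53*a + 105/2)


(1) = (2*q + 14)/(2*q - 5)
(2) = (n^2 - 8*n + 15)/(n^2 - 7*n)
(3) = (v - 7*I)/(v - 2)
(4) = (b - 2)/(b + 2)
(5) = (2*a^2 - 16*a + 14)/(2*a^2 + 17*a + 21)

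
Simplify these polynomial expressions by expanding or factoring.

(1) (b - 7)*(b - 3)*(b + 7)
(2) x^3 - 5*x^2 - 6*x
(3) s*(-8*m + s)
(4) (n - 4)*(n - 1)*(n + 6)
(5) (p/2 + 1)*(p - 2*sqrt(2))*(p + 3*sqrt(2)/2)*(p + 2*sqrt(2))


(1) = b^3 - 3*b^2 - 49*b + 147
(2) = x*(x - 6)*(x + 1)
(3) = -8*m*s + s^2
(4) = n^3 + n^2 - 26*n + 24
(5) = p^4/2 + p^3 + 3*sqrt(2)*p^3/4 - 4*p^2 + 3*sqrt(2)*p^2/2 - 6*sqrt(2)*p - 8*p - 12*sqrt(2)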